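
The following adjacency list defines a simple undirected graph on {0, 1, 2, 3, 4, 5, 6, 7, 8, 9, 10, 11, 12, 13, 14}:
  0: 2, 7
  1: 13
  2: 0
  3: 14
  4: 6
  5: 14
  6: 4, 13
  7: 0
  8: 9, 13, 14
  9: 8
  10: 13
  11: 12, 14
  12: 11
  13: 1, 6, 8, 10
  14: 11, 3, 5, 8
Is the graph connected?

No

Component: {0, 2, 7}
Component: {1, 3, 4, 5, 6, 8, 9, 10, 11, 12, 13, 14}
There are 2 separate components, so the graph is not connected.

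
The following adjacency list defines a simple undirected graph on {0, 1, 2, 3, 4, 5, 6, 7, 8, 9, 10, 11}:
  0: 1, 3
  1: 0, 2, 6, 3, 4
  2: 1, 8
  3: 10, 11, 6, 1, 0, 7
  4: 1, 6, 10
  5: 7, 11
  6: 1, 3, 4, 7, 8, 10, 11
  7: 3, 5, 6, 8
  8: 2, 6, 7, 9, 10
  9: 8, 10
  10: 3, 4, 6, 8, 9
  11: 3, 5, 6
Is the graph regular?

No

Degrees: 0:2, 1:5, 2:2, 3:6, 4:3, 5:2, 6:7, 7:4, 8:5, 9:2, 10:5, 11:3
Vertex 0 has degree 2 while 6 has degree 7, so the graph is not regular.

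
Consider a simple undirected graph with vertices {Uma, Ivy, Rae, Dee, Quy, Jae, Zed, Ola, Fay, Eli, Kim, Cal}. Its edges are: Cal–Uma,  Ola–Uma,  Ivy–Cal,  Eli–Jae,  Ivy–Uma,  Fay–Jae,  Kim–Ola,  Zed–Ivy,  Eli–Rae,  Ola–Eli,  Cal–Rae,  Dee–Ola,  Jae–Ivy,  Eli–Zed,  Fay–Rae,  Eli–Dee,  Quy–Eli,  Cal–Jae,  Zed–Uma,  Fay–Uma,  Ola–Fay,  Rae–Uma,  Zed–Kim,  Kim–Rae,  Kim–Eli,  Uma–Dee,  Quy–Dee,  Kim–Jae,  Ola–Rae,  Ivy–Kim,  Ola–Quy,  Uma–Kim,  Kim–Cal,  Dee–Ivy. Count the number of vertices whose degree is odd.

Degrees: Uma:8, Ivy:6, Rae:6, Dee:5, Quy:3, Jae:5, Zed:4, Ola:7, Fay:4, Eli:7, Kim:8, Cal:5
Odd-degree vertices: Dee, Quy, Jae, Ola, Eli, Cal.

6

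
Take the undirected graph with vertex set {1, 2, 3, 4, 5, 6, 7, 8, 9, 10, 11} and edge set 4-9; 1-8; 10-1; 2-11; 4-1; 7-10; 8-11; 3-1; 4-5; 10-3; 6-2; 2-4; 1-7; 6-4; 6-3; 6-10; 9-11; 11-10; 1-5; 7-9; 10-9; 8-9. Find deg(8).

3

Neighbors of 8: 1, 9, 11.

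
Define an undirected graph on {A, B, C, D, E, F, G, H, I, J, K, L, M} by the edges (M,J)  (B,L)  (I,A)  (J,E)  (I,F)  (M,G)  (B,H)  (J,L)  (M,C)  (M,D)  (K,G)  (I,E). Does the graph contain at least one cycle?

No

|V| = 13, |E| = 12, number of components = 1.
A forest on 13 vertices with 1 component has exactly 12 edges, which matches — so no cycle.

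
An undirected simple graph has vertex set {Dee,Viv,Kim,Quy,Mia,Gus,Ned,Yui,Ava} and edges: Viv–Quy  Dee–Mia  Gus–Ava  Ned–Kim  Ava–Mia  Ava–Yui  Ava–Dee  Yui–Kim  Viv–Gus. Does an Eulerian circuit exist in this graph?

No

Degrees: Dee:2, Viv:2, Kim:2, Quy:1, Mia:2, Gus:2, Ned:1, Yui:2, Ava:4
Quy, Ned have odd degree; an Eulerian circuit needs every degree to be even, so none exists.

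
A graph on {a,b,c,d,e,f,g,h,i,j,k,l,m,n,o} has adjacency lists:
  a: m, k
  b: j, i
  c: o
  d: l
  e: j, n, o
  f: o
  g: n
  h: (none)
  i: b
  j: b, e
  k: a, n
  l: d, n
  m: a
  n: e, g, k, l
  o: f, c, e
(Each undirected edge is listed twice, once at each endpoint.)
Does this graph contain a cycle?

The graph has 15 vertices, 13 edges, and 2 connected components.
Since 13 = 15 - 2, the graph is a forest and contains no cycle.

No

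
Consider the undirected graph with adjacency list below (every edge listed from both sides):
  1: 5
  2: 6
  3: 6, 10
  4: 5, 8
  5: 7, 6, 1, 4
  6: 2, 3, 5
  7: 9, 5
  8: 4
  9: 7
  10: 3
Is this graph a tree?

Yes

The graph has 10 vertices and 9 edges.
It is connected with exactly 9 edges, hence acyclic — it is a tree.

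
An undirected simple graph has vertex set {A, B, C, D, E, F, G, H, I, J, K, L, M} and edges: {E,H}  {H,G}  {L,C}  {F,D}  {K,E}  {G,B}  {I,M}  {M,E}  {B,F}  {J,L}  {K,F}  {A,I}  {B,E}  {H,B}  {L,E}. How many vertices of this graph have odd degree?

8

Degrees: A:1, B:4, C:1, D:1, E:5, F:3, G:2, H:3, I:2, J:1, K:2, L:3, M:2
Odd-degree vertices: A, C, D, E, F, H, J, L.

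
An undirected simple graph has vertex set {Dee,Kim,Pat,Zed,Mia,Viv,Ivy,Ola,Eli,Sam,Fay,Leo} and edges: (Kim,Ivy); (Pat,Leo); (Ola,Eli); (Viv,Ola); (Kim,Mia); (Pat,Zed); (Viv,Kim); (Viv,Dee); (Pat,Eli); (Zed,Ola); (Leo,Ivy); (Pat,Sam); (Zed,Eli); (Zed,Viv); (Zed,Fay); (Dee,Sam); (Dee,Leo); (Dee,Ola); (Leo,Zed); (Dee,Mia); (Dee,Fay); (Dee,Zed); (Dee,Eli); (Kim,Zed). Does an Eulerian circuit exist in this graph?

Degrees: Dee:8, Kim:4, Pat:4, Zed:8, Mia:2, Viv:4, Ivy:2, Ola:4, Eli:4, Sam:2, Fay:2, Leo:4
Every vertex has even degree and the edges form a single connected piece, so an Eulerian circuit exists.

Yes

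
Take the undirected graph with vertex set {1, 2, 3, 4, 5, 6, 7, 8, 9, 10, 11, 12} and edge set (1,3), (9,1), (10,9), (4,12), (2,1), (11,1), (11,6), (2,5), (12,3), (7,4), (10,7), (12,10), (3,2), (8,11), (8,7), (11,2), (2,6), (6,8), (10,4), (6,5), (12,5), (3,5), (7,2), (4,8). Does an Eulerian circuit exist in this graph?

Yes

Degrees: 1:4, 2:6, 3:4, 4:4, 5:4, 6:4, 7:4, 8:4, 9:2, 10:4, 11:4, 12:4
All degrees are even and the non-isolated vertices are connected — an Eulerian circuit exists.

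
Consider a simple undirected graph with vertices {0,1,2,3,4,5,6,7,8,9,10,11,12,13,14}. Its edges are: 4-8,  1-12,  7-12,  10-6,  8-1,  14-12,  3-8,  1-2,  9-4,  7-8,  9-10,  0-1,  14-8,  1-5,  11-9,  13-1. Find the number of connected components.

Component: {0, 1, 2, 3, 4, 5, 6, 7, 8, 9, 10, 11, 12, 13, 14}

1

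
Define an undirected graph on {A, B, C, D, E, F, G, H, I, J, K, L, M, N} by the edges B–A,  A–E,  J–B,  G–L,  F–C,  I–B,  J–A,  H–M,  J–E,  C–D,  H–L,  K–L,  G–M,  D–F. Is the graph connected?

Component: {N}
Component: {C, D, F}
Component: {A, B, E, I, J}
Component: {G, H, K, L, M}
No edge joins these 4 groups, so the graph is disconnected.

No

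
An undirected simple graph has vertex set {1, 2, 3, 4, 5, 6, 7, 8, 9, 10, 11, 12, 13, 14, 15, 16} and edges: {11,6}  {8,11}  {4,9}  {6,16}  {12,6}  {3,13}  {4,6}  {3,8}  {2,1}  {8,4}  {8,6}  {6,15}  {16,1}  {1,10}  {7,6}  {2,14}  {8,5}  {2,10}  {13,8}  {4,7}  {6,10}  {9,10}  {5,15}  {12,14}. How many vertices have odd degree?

2

Degrees: 1:3, 2:3, 3:2, 4:4, 5:2, 6:8, 7:2, 8:6, 9:2, 10:4, 11:2, 12:2, 13:2, 14:2, 15:2, 16:2
Odd-degree vertices: 1, 2.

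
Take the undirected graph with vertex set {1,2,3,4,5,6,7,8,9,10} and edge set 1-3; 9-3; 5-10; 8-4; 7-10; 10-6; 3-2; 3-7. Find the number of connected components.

Component: {4, 8}
Component: {1, 2, 3, 5, 6, 7, 9, 10}

2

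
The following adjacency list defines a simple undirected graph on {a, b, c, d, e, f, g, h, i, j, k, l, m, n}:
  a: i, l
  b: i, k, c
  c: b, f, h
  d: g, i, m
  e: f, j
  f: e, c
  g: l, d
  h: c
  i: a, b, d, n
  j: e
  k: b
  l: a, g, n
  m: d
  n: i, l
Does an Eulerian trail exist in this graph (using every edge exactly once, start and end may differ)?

No

Degrees: a:2, b:3, c:3, d:3, e:2, f:2, g:2, h:1, i:4, j:1, k:1, l:3, m:1, n:2
Odd-degree vertices: b, c, d, h, j, k, l, m (8 total).
An Eulerian trail requires 0 or 2 odd-degree vertices; here there are 8.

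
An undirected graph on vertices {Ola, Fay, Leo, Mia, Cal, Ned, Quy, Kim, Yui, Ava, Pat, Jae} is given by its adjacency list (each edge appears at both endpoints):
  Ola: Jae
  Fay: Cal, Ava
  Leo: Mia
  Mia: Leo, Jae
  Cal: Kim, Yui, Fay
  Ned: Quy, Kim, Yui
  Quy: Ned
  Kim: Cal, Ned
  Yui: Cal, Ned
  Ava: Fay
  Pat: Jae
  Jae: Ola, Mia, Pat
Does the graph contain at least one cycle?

The graph has 12 vertices, 11 edges, and 2 connected components.
One cycle is Cal-Kim-Ned-Yui-Cal.

Yes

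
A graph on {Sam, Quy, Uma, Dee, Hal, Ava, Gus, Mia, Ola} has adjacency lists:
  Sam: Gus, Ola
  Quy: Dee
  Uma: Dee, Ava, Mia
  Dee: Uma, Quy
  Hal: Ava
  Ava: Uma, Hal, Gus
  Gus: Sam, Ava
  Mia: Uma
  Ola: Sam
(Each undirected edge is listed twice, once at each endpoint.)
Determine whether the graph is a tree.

|V| = 9, |E| = 8.
Connected and |E| = |V| - 1, which characterizes a tree.

Yes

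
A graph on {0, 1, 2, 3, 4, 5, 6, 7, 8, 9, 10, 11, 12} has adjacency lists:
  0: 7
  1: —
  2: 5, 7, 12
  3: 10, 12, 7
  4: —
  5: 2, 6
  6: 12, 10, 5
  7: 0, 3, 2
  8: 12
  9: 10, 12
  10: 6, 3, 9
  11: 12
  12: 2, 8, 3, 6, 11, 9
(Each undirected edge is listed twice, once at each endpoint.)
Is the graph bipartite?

Color {1, 4, 5, 7, 10, 12} black and {0, 2, 3, 6, 8, 9, 11} white. No edge joins two same-colored vertices, so the graph is bipartite.

Yes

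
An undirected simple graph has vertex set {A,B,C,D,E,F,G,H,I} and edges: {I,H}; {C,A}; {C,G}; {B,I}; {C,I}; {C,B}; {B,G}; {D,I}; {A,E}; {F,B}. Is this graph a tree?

The graph has 9 vertices and 10 edges.
A tree on 9 vertices has exactly 8 edges; this graph has 10, so it contains a cycle and is not a tree.

No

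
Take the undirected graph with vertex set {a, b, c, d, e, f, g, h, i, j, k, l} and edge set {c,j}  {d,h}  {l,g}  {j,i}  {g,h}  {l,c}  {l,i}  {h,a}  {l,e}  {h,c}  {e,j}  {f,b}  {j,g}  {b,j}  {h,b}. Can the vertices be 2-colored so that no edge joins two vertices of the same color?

Yes

A valid 2-coloring puts {f, h, j, k, l} on one side and {a, b, c, d, e, g, i} on the other; every edge crosses between the two sides.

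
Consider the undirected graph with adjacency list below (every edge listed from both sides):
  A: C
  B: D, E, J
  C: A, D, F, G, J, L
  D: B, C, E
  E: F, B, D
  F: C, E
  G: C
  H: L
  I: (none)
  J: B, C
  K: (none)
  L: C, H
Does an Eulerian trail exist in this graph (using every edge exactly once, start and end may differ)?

Degrees: A:1, B:3, C:6, D:3, E:3, F:2, G:1, H:1, I:0, J:2, K:0, L:2
Odd-degree vertices: A, B, D, E, G, H (6 total).
With 6 odd-degree vertices (more than two), no single trail can use every edge.

No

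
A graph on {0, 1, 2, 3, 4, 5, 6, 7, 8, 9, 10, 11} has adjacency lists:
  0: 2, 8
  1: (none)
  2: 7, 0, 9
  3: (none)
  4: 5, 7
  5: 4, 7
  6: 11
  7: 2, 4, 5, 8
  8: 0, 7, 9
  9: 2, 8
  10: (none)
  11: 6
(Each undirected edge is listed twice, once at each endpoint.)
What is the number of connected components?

5

Component: {1}
Component: {3}
Component: {10}
Component: {6, 11}
Component: {0, 2, 4, 5, 7, 8, 9}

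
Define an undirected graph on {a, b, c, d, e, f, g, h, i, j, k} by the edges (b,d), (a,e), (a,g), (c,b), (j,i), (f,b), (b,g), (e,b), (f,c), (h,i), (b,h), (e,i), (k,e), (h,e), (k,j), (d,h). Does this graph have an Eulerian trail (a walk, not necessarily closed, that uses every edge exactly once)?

Yes

Degrees: a:2, b:6, c:2, d:2, e:5, f:2, g:2, h:4, i:3, j:2, k:2
Odd-degree vertices: e, i (2 total).
The non-isolated vertices are connected and exactly 2 have odd degree, so an Eulerian trail exists (from e to i).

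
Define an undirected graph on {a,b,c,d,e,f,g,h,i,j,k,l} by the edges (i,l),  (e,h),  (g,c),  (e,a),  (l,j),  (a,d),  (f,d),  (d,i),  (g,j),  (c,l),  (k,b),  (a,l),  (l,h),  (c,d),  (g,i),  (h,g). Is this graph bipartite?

Yes

Color {d, e, g, k, l} black and {a, b, c, f, h, i, j} white. No edge joins two same-colored vertices, so the graph is bipartite.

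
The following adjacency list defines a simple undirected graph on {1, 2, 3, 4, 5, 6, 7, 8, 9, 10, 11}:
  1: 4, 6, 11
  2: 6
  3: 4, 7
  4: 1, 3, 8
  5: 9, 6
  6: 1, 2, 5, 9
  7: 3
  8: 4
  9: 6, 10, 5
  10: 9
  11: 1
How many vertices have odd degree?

8

Degrees: 1:3, 2:1, 3:2, 4:3, 5:2, 6:4, 7:1, 8:1, 9:3, 10:1, 11:1
Odd-degree vertices: 1, 2, 4, 7, 8, 9, 10, 11.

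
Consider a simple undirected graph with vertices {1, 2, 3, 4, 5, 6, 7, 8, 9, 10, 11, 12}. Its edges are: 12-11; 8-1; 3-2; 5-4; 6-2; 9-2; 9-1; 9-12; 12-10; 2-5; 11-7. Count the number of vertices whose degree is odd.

Degrees: 1:2, 2:4, 3:1, 4:1, 5:2, 6:1, 7:1, 8:1, 9:3, 10:1, 11:2, 12:3
Odd-degree vertices: 3, 4, 6, 7, 8, 9, 10, 12.

8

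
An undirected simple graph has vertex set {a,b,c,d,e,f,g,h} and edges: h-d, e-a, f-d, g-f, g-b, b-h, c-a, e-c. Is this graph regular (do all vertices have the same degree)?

Yes

Degrees: a:2, b:2, c:2, d:2, e:2, f:2, g:2, h:2
All degrees equal 2; the graph is regular.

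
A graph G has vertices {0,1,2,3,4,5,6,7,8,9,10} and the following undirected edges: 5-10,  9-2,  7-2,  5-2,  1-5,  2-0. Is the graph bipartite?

Yes

A valid 2-coloring puts {1, 2, 3, 4, 6, 8, 10} on one side and {0, 5, 7, 9} on the other; every edge crosses between the two sides.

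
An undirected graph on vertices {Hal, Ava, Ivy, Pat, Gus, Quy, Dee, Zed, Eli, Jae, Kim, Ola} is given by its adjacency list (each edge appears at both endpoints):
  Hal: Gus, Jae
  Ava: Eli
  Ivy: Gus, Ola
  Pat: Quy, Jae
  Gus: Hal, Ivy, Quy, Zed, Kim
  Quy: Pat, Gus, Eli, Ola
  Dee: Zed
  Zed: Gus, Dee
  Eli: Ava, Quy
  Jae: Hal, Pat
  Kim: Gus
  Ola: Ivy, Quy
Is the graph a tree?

|V| = 12, |E| = 13.
Connected but with 13 > 11 edges, so it has a cycle and is not a tree.

No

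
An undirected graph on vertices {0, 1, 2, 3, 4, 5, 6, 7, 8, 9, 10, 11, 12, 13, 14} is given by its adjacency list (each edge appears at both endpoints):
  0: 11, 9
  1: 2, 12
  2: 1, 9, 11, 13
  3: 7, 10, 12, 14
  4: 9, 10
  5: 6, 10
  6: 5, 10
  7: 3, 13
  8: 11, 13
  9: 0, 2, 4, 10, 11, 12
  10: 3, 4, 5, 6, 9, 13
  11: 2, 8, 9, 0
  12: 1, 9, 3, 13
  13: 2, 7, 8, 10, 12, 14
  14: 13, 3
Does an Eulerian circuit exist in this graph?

Degrees: 0:2, 1:2, 2:4, 3:4, 4:2, 5:2, 6:2, 7:2, 8:2, 9:6, 10:6, 11:4, 12:4, 13:6, 14:2
Every vertex has even degree and the edges form a single connected piece, so an Eulerian circuit exists.

Yes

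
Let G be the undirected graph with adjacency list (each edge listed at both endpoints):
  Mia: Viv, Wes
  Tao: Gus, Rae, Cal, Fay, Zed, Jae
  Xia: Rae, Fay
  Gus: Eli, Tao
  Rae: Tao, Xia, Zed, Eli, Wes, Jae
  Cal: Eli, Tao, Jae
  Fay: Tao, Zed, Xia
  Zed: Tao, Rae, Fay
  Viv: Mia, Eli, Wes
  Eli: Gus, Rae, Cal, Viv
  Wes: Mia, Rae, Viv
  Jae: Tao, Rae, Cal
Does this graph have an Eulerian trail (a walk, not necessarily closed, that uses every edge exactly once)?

Degrees: Mia:2, Tao:6, Xia:2, Gus:2, Rae:6, Cal:3, Fay:3, Zed:3, Viv:3, Eli:4, Wes:3, Jae:3
Odd-degree vertices: Cal, Fay, Zed, Viv, Wes, Jae (6 total).
With 6 odd-degree vertices (more than two), no single trail can use every edge.

No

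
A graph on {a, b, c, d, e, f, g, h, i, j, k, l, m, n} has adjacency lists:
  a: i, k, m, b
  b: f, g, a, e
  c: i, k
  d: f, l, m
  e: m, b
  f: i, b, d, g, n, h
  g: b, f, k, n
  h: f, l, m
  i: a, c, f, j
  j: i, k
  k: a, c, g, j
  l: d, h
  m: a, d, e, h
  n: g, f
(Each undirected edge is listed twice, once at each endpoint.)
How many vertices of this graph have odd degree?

Degrees: a:4, b:4, c:2, d:3, e:2, f:6, g:4, h:3, i:4, j:2, k:4, l:2, m:4, n:2
Odd-degree vertices: d, h.

2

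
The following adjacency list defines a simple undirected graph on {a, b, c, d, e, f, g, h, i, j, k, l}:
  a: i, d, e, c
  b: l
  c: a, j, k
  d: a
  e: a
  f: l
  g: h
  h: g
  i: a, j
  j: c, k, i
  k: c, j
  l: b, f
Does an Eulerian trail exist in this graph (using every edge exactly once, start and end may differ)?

No

Degrees: a:4, b:1, c:3, d:1, e:1, f:1, g:1, h:1, i:2, j:3, k:2, l:2
Odd-degree vertices: b, c, d, e, f, g, h, j (8 total).
With 8 odd-degree vertices (more than two), no single trail can use every edge.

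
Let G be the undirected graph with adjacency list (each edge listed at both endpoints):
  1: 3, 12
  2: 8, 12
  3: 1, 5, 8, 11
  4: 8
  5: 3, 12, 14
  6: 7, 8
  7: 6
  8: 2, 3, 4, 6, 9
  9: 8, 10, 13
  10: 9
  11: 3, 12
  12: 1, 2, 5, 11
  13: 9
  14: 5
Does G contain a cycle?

The graph has 14 vertices, 16 edges, and 1 connected component.
One cycle is 12-2-8-3-5-12.

Yes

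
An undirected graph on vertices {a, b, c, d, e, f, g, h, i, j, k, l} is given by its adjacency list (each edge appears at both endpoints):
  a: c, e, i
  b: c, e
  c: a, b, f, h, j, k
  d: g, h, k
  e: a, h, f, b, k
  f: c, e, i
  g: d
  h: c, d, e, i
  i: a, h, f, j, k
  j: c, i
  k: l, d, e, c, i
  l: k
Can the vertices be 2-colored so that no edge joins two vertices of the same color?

Yes

Partition the vertices as {c, d, e, i, l} vs {a, b, f, g, h, j, k}. Each listed edge has one endpoint in each part, so the graph is bipartite.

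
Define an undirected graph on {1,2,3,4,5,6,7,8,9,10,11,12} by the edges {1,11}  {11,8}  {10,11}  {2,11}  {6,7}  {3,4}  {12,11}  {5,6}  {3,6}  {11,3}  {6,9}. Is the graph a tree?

Yes

The graph has 12 vertices and 11 edges.
It is connected with exactly 11 edges, hence acyclic — it is a tree.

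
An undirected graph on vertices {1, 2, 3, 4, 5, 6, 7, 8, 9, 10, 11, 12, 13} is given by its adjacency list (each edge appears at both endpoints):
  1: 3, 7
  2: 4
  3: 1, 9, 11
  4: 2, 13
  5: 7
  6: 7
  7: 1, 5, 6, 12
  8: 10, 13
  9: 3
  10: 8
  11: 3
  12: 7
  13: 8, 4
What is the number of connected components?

2

Component: {2, 4, 8, 10, 13}
Component: {1, 3, 5, 6, 7, 9, 11, 12}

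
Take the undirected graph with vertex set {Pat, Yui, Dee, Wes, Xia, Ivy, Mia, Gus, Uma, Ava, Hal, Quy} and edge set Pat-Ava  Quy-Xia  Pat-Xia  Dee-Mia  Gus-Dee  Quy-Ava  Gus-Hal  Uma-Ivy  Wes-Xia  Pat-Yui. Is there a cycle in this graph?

|V| = 12, |E| = 10, number of components = 3.
Since 10 > 12 - 3, a cycle must exist; for instance Pat-Xia-Quy-Ava-Pat.

Yes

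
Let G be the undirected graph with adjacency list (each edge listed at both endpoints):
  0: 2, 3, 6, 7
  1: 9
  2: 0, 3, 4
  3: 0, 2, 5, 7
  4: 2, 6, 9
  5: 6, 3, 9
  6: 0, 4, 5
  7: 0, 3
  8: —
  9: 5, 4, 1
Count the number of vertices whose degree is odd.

Degrees: 0:4, 1:1, 2:3, 3:4, 4:3, 5:3, 6:3, 7:2, 8:0, 9:3
Odd-degree vertices: 1, 2, 4, 5, 6, 9.

6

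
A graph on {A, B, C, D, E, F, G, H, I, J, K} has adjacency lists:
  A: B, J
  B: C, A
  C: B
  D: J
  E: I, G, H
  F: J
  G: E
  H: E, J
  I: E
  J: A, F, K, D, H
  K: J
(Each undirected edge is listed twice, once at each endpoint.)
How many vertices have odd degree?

Degrees: A:2, B:2, C:1, D:1, E:3, F:1, G:1, H:2, I:1, J:5, K:1
Odd-degree vertices: C, D, E, F, G, I, J, K.

8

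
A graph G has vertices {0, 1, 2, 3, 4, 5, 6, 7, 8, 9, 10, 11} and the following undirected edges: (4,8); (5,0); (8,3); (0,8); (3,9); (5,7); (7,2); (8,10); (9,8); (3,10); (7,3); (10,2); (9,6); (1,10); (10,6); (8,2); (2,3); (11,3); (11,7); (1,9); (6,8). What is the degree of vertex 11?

Neighbors of 11: 3, 7.

2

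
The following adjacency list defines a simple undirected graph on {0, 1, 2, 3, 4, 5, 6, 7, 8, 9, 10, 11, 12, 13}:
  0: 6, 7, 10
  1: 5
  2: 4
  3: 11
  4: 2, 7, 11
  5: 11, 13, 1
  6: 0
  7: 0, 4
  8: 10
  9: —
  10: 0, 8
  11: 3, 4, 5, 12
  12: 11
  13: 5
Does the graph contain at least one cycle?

No

|V| = 14, |E| = 12, number of components = 2.
A forest on 14 vertices with 2 components has exactly 12 edges, which matches — so no cycle.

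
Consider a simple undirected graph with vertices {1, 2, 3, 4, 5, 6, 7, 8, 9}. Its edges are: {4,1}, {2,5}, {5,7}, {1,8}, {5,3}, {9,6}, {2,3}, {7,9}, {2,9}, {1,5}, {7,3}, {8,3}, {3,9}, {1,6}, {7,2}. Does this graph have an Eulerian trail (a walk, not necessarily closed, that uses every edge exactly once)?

Degrees: 1:4, 2:4, 3:5, 4:1, 5:4, 6:2, 7:4, 8:2, 9:4
Odd-degree vertices: 3, 4 (2 total).
The non-isolated vertices are connected and exactly 2 have odd degree, so an Eulerian trail exists (from 3 to 4).

Yes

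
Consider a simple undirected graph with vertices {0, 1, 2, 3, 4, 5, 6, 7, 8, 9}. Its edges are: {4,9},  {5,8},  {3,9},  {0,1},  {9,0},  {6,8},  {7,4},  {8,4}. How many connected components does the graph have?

2

Component: {2}
Component: {0, 1, 3, 4, 5, 6, 7, 8, 9}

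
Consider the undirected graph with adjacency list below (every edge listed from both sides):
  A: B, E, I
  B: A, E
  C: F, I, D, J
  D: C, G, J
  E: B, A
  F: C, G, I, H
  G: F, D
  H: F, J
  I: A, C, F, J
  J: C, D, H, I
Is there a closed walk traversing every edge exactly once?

Degrees: A:3, B:2, C:4, D:3, E:2, F:4, G:2, H:2, I:4, J:4
Vertices with odd degree: A, D. An Eulerian circuit requires all degrees even.

No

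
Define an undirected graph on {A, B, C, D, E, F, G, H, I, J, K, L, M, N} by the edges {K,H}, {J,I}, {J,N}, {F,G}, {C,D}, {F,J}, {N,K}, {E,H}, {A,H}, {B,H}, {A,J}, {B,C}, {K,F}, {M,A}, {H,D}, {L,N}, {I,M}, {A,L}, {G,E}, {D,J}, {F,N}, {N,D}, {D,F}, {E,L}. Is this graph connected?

Starting from A and exploring outward reaches every vertex (A, H, L, M, J, K, B, D, E, N, I, F, C, G); the graph is connected.

Yes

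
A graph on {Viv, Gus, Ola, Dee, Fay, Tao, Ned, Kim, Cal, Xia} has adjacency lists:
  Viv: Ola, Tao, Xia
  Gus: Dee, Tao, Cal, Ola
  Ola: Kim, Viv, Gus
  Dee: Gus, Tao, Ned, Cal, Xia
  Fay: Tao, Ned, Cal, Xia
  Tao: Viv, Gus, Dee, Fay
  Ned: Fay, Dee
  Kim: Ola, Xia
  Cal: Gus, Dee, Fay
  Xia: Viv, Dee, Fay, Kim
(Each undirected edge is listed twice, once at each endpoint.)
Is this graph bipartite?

No

Dee-Cal-Gus-Dee is an odd cycle (length 3), and a bipartite graph can contain only even cycles.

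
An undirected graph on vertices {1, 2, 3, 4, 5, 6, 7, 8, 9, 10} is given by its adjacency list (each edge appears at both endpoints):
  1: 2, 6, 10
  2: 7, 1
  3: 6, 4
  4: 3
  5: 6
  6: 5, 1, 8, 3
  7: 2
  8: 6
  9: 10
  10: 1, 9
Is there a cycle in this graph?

The graph has 10 vertices, 9 edges, and 1 connected component.
Since 9 = 10 - 1, the graph is a forest and contains no cycle.

No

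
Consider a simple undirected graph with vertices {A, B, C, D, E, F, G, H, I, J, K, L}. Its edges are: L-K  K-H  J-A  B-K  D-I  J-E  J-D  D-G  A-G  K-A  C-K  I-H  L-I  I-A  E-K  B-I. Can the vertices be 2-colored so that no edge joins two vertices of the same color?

Partition the vertices as {F, G, I, J, K} vs {A, B, C, D, E, H, L}. Each listed edge has one endpoint in each part, so the graph is bipartite.

Yes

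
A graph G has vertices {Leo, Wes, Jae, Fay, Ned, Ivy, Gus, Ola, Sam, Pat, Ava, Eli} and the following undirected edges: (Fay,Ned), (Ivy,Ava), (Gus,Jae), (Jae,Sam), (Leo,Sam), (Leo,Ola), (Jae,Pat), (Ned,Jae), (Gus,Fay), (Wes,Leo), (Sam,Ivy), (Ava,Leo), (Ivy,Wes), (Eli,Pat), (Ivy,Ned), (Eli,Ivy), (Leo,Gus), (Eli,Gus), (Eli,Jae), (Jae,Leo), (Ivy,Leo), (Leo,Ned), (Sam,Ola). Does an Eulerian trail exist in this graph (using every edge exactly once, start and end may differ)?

Yes

Degrees: Leo:8, Wes:2, Jae:6, Fay:2, Ned:4, Ivy:6, Gus:4, Ola:2, Sam:4, Pat:2, Ava:2, Eli:4
Odd-degree vertices: none (0 total).
The non-isolated vertices are connected and exactly 0 have odd degree, so an Eulerian trail exists.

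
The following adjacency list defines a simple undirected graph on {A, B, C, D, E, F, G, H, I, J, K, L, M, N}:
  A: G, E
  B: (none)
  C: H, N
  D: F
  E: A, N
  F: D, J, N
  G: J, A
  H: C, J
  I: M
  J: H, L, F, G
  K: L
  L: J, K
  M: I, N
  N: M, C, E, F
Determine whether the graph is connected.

No

Component: {B}
Component: {A, C, D, E, F, G, H, I, J, K, L, M, N}
There are 2 separate components, so the graph is not connected.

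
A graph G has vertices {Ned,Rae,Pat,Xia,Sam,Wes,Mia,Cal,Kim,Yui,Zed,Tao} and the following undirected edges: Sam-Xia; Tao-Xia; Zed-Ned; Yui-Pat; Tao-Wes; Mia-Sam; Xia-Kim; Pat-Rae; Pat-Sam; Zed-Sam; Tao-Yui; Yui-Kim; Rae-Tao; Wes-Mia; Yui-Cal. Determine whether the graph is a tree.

No

The graph has 12 vertices and 15 edges.
Connected but with 15 > 11 edges, so it has a cycle and is not a tree.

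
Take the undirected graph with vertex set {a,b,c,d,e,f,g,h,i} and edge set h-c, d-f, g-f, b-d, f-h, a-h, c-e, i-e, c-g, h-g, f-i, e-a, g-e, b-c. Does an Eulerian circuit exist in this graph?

Yes

Degrees: a:2, b:2, c:4, d:2, e:4, f:4, g:4, h:4, i:2
All degrees are even and the non-isolated vertices are connected — an Eulerian circuit exists.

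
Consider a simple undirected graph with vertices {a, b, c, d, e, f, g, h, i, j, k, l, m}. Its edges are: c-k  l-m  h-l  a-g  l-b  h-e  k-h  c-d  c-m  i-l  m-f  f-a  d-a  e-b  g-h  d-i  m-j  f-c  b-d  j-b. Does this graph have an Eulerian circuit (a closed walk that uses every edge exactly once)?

No

Degrees: a:3, b:4, c:4, d:4, e:2, f:3, g:2, h:4, i:2, j:2, k:2, l:4, m:4
a, f have odd degree; an Eulerian circuit needs every degree to be even, so none exists.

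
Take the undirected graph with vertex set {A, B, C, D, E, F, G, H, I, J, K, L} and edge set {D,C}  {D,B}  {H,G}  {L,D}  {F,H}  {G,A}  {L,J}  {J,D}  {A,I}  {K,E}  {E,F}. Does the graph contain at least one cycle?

Yes

|V| = 12, |E| = 11, number of components = 2.
Since 11 > 12 - 2, a cycle must exist; for instance D-L-J-D.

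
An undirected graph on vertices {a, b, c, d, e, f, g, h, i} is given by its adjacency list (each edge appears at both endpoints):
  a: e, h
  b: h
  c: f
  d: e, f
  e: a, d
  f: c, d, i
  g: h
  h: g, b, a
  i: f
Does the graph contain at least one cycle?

No

The graph has 9 vertices, 8 edges, and 1 connected component.
A forest on 9 vertices with 1 component has exactly 8 edges, which matches — so no cycle.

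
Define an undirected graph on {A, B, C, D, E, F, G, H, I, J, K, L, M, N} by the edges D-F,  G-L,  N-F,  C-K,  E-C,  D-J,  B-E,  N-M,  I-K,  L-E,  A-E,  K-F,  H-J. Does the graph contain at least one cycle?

No

The graph has 14 vertices, 13 edges, and 1 connected component.
Since 13 = 14 - 1, the graph is a forest and contains no cycle.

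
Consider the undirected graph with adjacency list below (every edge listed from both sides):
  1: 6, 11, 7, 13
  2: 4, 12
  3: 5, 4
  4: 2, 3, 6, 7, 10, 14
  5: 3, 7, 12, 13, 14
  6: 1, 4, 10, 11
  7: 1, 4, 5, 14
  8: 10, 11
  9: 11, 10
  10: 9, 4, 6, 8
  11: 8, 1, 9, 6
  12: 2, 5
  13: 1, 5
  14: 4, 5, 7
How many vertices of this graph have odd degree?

Degrees: 1:4, 2:2, 3:2, 4:6, 5:5, 6:4, 7:4, 8:2, 9:2, 10:4, 11:4, 12:2, 13:2, 14:3
Odd-degree vertices: 5, 14.

2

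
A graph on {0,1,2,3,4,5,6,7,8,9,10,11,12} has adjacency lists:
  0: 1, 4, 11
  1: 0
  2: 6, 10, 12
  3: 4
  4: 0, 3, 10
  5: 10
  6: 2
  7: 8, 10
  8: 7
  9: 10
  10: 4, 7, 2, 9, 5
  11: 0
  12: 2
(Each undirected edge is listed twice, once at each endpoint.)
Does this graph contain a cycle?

|V| = 13, |E| = 12, number of components = 1.
A forest on 13 vertices with 1 component has exactly 12 edges, which matches — so no cycle.

No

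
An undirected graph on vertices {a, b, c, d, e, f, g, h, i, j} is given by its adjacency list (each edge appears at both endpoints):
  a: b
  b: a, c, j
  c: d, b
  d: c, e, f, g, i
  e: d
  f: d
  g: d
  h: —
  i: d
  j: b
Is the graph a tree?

|V| = 10, |E| = 8.
It splits into 2 components, so it cannot be a tree.

No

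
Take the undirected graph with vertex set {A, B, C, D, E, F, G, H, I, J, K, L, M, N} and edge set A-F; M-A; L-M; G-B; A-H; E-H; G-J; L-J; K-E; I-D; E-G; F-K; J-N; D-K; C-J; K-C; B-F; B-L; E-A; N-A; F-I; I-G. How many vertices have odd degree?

Degrees: A:5, B:3, C:2, D:2, E:4, F:4, G:4, H:2, I:3, J:4, K:4, L:3, M:2, N:2
Odd-degree vertices: A, B, I, L.

4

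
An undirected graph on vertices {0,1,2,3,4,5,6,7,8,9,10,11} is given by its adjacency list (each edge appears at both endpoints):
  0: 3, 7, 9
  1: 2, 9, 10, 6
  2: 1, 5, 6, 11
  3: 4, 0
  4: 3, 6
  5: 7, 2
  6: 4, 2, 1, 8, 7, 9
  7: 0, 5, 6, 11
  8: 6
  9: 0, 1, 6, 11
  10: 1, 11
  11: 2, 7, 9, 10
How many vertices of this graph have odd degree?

2

Degrees: 0:3, 1:4, 2:4, 3:2, 4:2, 5:2, 6:6, 7:4, 8:1, 9:4, 10:2, 11:4
Odd-degree vertices: 0, 8.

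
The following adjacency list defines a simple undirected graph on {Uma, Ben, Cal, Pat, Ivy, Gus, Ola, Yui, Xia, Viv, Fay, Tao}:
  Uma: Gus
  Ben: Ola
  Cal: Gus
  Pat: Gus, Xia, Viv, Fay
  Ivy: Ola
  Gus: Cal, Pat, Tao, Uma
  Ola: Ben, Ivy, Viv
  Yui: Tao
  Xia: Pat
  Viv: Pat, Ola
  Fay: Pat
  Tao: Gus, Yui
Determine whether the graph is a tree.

|V| = 12, |E| = 11.
Connected and |E| = |V| - 1, which characterizes a tree.

Yes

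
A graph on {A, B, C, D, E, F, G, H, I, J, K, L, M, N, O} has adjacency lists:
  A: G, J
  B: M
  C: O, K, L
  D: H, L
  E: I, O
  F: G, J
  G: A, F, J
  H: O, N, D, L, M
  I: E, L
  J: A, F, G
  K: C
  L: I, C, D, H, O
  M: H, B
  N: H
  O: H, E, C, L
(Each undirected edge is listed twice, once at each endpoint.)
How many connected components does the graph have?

Component: {A, F, G, J}
Component: {B, C, D, E, H, I, K, L, M, N, O}

2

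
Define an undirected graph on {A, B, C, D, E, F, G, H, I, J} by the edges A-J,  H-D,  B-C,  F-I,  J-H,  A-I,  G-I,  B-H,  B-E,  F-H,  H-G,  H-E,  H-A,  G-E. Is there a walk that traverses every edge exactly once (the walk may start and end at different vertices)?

Degrees: A:3, B:3, C:1, D:1, E:3, F:2, G:3, H:7, I:3, J:2
Odd-degree vertices: A, B, C, D, E, G, H, I (8 total).
With 8 odd-degree vertices (more than two), no single trail can use every edge.

No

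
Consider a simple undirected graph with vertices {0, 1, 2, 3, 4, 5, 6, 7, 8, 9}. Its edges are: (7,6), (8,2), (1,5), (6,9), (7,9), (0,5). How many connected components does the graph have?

Component: {3}
Component: {4}
Component: {2, 8}
Component: {0, 1, 5}
Component: {6, 7, 9}

5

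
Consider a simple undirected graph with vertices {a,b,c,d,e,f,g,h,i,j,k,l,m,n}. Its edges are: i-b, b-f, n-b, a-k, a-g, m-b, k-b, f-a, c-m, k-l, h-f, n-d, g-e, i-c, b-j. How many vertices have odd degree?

8

Degrees: a:3, b:6, c:2, d:1, e:1, f:3, g:2, h:1, i:2, j:1, k:3, l:1, m:2, n:2
Odd-degree vertices: a, d, e, f, h, j, k, l.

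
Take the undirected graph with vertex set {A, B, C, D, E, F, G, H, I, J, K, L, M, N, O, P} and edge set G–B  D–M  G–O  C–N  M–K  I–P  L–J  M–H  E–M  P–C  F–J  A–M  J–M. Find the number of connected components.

Component: {B, G, O}
Component: {C, I, N, P}
Component: {A, D, E, F, H, J, K, L, M}

3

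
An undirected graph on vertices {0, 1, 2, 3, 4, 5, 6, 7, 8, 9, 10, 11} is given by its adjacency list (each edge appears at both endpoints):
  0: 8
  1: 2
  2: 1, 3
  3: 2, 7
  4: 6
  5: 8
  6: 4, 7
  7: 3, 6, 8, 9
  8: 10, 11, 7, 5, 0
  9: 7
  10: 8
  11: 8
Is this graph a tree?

The graph has 12 vertices and 11 edges.
Connected and |E| = |V| - 1, which characterizes a tree.

Yes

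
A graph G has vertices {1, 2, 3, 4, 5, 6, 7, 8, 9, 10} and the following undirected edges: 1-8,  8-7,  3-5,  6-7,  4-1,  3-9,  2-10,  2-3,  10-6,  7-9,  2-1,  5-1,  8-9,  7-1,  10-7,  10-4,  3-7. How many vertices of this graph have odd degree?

4

Degrees: 1:5, 2:3, 3:4, 4:2, 5:2, 6:2, 7:6, 8:3, 9:3, 10:4
Odd-degree vertices: 1, 2, 8, 9.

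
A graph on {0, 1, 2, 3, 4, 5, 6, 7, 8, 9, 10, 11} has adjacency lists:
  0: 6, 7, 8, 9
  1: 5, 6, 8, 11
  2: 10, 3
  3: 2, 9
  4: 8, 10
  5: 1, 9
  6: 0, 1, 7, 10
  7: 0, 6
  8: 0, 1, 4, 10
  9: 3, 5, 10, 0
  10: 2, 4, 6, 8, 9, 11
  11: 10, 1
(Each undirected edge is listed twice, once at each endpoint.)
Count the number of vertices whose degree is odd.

0

Degrees: 0:4, 1:4, 2:2, 3:2, 4:2, 5:2, 6:4, 7:2, 8:4, 9:4, 10:6, 11:2
Odd-degree vertices: none.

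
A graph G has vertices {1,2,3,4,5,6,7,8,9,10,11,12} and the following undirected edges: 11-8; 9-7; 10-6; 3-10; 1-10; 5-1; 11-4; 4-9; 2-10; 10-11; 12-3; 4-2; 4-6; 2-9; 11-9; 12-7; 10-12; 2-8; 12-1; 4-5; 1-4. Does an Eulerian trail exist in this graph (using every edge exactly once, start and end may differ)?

Yes

Degrees: 1:4, 2:4, 3:2, 4:6, 5:2, 6:2, 7:2, 8:2, 9:4, 10:6, 11:4, 12:4
Odd-degree vertices: none (0 total).
The non-isolated vertices are connected and exactly 0 have odd degree, so an Eulerian trail exists.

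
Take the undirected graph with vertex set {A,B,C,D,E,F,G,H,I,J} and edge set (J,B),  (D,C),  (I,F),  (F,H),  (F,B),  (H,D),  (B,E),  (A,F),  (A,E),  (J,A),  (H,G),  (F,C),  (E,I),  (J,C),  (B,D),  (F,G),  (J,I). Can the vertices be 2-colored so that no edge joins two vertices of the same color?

No

G-H-F-G is an odd cycle (length 3), and a bipartite graph can contain only even cycles.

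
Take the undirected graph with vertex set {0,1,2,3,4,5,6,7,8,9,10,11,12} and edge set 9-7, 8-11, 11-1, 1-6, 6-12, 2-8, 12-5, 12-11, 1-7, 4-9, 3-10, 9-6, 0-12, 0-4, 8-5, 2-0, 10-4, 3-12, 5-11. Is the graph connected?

A breadth-first search from 0 visits 0, 2, 12, 4, 8, 3, 5, 6, 11, 10, 9, 1, 7 — all 13 vertices — so the graph is connected.

Yes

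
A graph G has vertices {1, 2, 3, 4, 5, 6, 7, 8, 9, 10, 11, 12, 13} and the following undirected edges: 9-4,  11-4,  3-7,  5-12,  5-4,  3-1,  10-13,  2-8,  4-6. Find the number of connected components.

Component: {2, 8}
Component: {10, 13}
Component: {1, 3, 7}
Component: {4, 5, 6, 9, 11, 12}

4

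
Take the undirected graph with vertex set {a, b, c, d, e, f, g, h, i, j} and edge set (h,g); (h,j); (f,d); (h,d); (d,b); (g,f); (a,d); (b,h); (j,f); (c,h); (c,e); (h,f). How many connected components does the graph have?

Component: {i}
Component: {a, b, c, d, e, f, g, h, j}

2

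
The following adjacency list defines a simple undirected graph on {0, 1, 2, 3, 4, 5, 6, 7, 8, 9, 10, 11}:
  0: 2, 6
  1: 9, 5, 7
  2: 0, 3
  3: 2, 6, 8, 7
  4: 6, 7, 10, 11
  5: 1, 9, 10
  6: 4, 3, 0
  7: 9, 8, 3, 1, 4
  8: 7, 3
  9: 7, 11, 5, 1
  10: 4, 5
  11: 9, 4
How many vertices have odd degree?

4

Degrees: 0:2, 1:3, 2:2, 3:4, 4:4, 5:3, 6:3, 7:5, 8:2, 9:4, 10:2, 11:2
Odd-degree vertices: 1, 5, 6, 7.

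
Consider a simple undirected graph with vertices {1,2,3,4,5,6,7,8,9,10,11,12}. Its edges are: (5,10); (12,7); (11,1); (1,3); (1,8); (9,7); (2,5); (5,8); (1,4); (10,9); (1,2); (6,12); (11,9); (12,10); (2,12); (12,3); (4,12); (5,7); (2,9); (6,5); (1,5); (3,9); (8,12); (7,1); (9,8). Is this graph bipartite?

No

5-1-11-9-10-5 is an odd cycle (length 5), and a bipartite graph can contain only even cycles.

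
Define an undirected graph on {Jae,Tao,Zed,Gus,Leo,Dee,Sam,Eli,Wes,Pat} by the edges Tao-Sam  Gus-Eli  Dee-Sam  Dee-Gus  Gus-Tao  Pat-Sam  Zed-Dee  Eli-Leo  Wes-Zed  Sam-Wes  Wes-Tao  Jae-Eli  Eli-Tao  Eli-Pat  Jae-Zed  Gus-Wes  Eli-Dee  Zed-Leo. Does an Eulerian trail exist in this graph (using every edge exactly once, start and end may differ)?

Degrees: Jae:2, Tao:4, Zed:4, Gus:4, Leo:2, Dee:4, Sam:4, Eli:6, Wes:4, Pat:2
Odd-degree vertices: none (0 total).
The non-isolated vertices are connected and exactly 0 have odd degree, so an Eulerian trail exists.

Yes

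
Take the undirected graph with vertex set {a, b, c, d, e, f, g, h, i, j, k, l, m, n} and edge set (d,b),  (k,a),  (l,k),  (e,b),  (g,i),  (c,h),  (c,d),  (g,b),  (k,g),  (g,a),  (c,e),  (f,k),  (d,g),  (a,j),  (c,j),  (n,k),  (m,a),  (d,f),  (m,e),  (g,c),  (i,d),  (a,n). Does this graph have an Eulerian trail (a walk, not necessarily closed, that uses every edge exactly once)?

No

Degrees: a:5, b:3, c:5, d:5, e:3, f:2, g:6, h:1, i:2, j:2, k:5, l:1, m:2, n:2
Odd-degree vertices: a, b, c, d, e, h, k, l (8 total).
With 8 odd-degree vertices (more than two), no single trail can use every edge.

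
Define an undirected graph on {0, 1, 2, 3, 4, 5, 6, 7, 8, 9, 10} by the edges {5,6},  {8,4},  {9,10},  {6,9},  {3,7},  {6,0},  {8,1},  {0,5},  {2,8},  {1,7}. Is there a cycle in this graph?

The graph has 11 vertices, 10 edges, and 2 connected components.
One cycle is 0-5-6-0.

Yes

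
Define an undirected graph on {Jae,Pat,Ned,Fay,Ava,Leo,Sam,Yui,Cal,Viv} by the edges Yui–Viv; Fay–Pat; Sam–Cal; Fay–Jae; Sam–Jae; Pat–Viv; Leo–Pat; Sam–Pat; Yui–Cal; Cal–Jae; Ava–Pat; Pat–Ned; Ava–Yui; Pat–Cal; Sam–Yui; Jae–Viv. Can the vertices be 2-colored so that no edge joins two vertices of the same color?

No

Sam-Cal-Jae-Sam is an odd cycle (length 3), and a bipartite graph can contain only even cycles.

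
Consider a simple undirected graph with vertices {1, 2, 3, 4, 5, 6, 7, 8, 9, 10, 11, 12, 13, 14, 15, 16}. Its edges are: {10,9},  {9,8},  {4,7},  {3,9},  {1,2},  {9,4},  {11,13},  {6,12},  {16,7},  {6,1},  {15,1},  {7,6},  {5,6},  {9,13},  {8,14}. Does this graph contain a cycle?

No

|V| = 16, |E| = 15, number of components = 1.
Since 15 = 16 - 1, the graph is a forest and contains no cycle.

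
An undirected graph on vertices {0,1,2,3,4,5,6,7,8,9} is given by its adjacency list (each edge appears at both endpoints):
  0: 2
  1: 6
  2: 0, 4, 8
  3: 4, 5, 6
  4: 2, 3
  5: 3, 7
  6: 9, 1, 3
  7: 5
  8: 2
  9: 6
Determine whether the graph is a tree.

Yes

The graph has 10 vertices and 9 edges.
Connected and |E| = |V| - 1, which characterizes a tree.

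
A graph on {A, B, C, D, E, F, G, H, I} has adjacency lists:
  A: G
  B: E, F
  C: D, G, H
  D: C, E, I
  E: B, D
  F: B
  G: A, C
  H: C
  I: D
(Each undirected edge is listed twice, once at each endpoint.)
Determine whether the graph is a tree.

The graph has 9 vertices and 8 edges.
It is connected with exactly 8 edges, hence acyclic — it is a tree.

Yes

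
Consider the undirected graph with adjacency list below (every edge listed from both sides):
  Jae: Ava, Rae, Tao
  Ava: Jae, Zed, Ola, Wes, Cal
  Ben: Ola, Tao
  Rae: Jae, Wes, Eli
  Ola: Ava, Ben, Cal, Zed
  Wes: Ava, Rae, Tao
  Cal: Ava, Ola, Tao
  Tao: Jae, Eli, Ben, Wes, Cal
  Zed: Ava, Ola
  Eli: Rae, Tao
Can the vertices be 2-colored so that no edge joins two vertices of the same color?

The cycle Ava-Ola-Cal-Ava has length 3, which is odd, so the graph is not bipartite.

No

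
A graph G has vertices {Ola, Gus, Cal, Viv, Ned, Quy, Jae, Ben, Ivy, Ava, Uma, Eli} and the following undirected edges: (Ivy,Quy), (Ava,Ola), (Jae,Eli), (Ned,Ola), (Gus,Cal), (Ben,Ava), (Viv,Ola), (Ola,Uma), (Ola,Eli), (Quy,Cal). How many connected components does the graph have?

Component: {Gus, Cal, Quy, Ivy}
Component: {Ola, Viv, Ned, Jae, Ben, Ava, Uma, Eli}

2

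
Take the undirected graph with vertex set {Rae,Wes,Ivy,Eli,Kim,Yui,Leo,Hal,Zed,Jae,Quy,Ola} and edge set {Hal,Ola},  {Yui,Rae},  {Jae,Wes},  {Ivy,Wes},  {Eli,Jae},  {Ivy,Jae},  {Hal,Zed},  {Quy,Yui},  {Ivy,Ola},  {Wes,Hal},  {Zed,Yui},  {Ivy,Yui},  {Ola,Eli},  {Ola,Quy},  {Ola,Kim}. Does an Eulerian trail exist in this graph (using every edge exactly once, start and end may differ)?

No

Degrees: Rae:1, Wes:3, Ivy:4, Eli:2, Kim:1, Yui:4, Leo:0, Hal:3, Zed:2, Jae:3, Quy:2, Ola:5
Odd-degree vertices: Rae, Wes, Kim, Hal, Jae, Ola (6 total).
An Eulerian trail requires 0 or 2 odd-degree vertices; here there are 6.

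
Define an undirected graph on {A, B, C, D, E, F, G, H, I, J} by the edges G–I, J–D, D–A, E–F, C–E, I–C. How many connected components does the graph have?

4

Component: {B}
Component: {H}
Component: {A, D, J}
Component: {C, E, F, G, I}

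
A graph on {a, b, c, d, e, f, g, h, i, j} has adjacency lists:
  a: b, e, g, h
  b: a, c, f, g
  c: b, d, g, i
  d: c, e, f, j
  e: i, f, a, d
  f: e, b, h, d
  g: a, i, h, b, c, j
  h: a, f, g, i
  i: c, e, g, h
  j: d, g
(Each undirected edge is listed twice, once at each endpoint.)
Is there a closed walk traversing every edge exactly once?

Yes

Degrees: a:4, b:4, c:4, d:4, e:4, f:4, g:6, h:4, i:4, j:2
Every vertex has even degree and the edges form a single connected piece, so an Eulerian circuit exists.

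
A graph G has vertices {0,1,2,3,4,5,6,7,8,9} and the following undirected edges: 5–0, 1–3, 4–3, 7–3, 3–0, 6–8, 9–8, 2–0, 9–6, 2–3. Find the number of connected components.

2

Component: {6, 8, 9}
Component: {0, 1, 2, 3, 4, 5, 7}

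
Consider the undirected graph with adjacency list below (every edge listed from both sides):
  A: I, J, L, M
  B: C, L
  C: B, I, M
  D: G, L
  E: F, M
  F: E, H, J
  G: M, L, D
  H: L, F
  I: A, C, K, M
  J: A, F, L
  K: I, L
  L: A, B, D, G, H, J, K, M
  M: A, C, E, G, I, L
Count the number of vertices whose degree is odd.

Degrees: A:4, B:2, C:3, D:2, E:2, F:3, G:3, H:2, I:4, J:3, K:2, L:8, M:6
Odd-degree vertices: C, F, G, J.

4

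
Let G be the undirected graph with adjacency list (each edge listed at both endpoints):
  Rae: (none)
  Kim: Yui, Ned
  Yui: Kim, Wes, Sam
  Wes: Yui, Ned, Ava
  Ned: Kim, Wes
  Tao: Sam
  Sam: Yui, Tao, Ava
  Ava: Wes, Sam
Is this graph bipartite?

Yes

A valid 2-coloring puts {Rae, Yui, Ned, Tao, Ava} on one side and {Kim, Wes, Sam} on the other; every edge crosses between the two sides.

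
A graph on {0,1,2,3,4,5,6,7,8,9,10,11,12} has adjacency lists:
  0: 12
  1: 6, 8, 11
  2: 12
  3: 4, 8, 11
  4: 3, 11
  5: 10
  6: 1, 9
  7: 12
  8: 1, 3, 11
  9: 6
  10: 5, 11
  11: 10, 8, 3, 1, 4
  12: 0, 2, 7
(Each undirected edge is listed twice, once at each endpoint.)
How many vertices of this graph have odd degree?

10

Degrees: 0:1, 1:3, 2:1, 3:3, 4:2, 5:1, 6:2, 7:1, 8:3, 9:1, 10:2, 11:5, 12:3
Odd-degree vertices: 0, 1, 2, 3, 5, 7, 8, 9, 11, 12.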